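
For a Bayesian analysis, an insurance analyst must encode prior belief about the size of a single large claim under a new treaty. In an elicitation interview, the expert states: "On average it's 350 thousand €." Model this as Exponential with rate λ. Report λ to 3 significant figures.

λ ≈ 0.00286

Exponential mean = 1/λ, so λ = 1/350.0 = 0.00286.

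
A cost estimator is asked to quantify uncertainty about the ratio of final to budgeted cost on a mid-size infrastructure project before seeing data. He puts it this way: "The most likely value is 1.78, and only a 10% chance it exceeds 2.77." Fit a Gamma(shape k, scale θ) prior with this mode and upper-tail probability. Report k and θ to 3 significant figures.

Gamma(k,θ) with k>1 has mode (k−1)θ, so θ = 1.78/(k−1).
Need P(X < 2.77) = 0.9 with θ tied to k this way. Start at k = 2, θ = 1.78: P(X<2.77) ≈ 0.461.
Too low — raise k to concentrate. Iterating converges to k ≈ 10.6.
Then θ = 1.78/(10.6−1) ≈ 0.186.

k ≈ 10.6, θ ≈ 0.186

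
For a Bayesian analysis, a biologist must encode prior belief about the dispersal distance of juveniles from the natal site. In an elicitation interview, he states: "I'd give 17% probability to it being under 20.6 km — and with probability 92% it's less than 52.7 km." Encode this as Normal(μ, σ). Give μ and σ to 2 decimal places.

For Normal(μ,σ), the p-quantile is μ + z_p·σ. Here z_{0.17} = -0.9542, z_{0.92} = 1.405.
So 20.6 = μ − 0.9542σ and 52.7 = μ + 1.405σ.
Subtracting: σ = (52.7 − 20.6)/(1.405 − (-0.9542)) = 13.61.
Then μ = 20.6 − (-0.9542)·13.61 = 33.58.

μ = 33.58, σ = 13.61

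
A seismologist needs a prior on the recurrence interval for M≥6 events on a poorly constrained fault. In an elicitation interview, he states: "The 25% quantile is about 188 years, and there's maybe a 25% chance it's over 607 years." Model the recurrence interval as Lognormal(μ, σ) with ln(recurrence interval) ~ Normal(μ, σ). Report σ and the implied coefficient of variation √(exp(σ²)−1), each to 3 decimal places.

If T ~ Lognormal(μ,σ) then ln T ~ Normal(μ,σ), so the p-quantile of ln T is μ + z_p·σ.
ln(188) = 5.236 and ln(607) = 6.409; z_{0.25} = -0.6745, z_{0.75} = 0.6745.
σ = (6.409 − 5.236)/(0.6745 − (-0.6745)) = 0.869.
μ = 5.236 − (-0.6745)·0.869 = 5.822.
CV = √(exp(σ²)−1) = √(exp(0.7549)−1) = 1.062.

σ ≈ 0.869, CV ≈ 1.062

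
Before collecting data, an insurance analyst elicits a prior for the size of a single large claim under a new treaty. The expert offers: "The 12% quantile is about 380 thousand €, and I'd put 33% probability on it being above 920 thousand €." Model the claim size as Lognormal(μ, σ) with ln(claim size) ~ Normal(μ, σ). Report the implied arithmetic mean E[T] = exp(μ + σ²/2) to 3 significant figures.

E[T] ≈ 840 thousand €

If T ~ Lognormal(μ,σ) then ln T ~ Normal(μ,σ), so the p-quantile of ln T is μ + z_p·σ.
ln(380) = 5.94 and ln(920) = 6.824; z_{0.12} = -1.175, z_{0.67} = 0.4399.
σ = (6.824 − 5.94)/(0.4399 − (-1.175)) = 0.548.
μ = 5.94 − (-1.175)·0.548 = 6.584.
E[T] = exp(μ + σ²/2) = exp(6.584 + 0.1499) = 840 thousand €.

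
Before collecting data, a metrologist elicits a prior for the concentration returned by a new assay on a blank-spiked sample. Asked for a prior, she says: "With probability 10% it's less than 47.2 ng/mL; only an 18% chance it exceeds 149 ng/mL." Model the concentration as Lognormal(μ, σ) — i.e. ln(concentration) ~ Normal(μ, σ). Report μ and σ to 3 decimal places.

If T ~ Lognormal(μ,σ) then ln T ~ Normal(μ,σ), so the p-quantile of ln T is μ + z_p·σ.
ln(47.2) = 3.854 and ln(149) = 5.004; z_{0.1} = -1.282, z_{0.82} = 0.9154.
σ = (5.004 − 3.854)/(0.9154 − (-1.282)) = 0.523.
μ = 3.854 − (-1.282)·0.523 = 4.525.

μ ≈ 4.525, σ ≈ 0.523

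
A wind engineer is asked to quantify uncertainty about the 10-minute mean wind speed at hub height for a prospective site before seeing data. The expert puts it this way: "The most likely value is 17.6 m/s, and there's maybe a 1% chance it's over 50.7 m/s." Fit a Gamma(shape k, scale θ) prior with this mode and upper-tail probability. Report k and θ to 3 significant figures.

Gamma(k,θ) with k>1 has mode (k−1)θ, so θ = 17.6/(k−1).
Need P(X < 50.7) = 0.99 with θ tied to k this way. Start at k = 2, θ = 17.6: P(X<50.7) ≈ 0.782.
Too low — raise k to concentrate. Iterating converges to k ≈ 5.06.
Then θ = 17.6/(5.06−1) ≈ 4.33.

k ≈ 5.06, θ ≈ 4.33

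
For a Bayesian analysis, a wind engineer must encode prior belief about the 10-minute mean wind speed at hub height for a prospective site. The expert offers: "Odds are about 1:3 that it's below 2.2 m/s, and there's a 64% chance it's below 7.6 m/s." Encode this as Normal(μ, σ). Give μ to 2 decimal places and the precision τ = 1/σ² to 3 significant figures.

μ = 5.73, τ = 0.0366

The p-quantile of Normal(μ,σ) is μ + z_p·σ, with z_{0.25} = -0.6745 and z_{0.64} = 0.3585.
Eliminate σ: μ = (z₂·x₁ − z₁·x₂)/(z₂ − z₁) = (0.3585·2.2 − (-0.6745)·7.6)/1.033 = 5.73.
Then σ = (x₂ − x₁)/(z₂ − z₁) = (7.6 − 2.2)/1.033 = 5.23.
Precision τ = 1/σ² = 1/5.228² = 0.0366.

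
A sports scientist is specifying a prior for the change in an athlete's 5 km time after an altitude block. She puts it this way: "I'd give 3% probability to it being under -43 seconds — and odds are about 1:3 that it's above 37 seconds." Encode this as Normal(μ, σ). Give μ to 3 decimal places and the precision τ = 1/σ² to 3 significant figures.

μ = 15.883, τ = 0.00102

The p-quantile of Normal(μ,σ) is μ + z_p·σ, with z_{0.03} = -1.881 and z_{0.75} = 0.6745.
Eliminate σ: μ = (z₂·x₁ − z₁·x₂)/(z₂ − z₁) = (0.6745·-43 − (-1.881)·37)/2.555 = 15.883.
Then σ = (x₂ − x₁)/(z₂ − z₁) = (37 − -43)/2.555 = 31.308.
Precision τ = 1/σ² = 1/31.31² = 0.00102.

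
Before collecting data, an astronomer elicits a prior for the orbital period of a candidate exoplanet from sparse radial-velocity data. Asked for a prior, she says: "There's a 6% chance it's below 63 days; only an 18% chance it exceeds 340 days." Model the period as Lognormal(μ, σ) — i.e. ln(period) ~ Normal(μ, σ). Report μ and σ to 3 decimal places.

μ ≈ 5.204, σ ≈ 0.682

If T ~ Lognormal(μ,σ) then ln T ~ Normal(μ,σ), so the p-quantile of ln T is μ + z_p·σ.
ln(63) = 4.143 and ln(340) = 5.829; z_{0.06} = -1.555, z_{0.82} = 0.9154.
σ = (5.829 − 4.143)/(0.9154 − (-1.555)) = 0.682.
μ = 4.143 − (-1.555)·0.682 = 5.204.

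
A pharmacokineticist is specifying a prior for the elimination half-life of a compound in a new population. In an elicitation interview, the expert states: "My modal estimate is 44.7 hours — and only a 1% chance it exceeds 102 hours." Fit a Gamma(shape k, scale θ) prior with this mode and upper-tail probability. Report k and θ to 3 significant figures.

k ≈ 8.03, θ ≈ 6.36

Gamma(k,θ) with k>1 has mode (k−1)θ, so θ = 44.7/(k−1).
Need P(X < 102) = 0.99 with θ tied to k this way. Start at k = 2, θ = 44.7: P(X<102) ≈ 0.665.
Too low — raise k to concentrate. Iterating converges to k ≈ 8.03.
Then θ = 44.7/(8.03−1) ≈ 6.36.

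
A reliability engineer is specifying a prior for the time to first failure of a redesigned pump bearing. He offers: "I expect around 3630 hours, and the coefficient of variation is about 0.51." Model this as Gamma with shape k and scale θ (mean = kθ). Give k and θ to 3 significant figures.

For Gamma(k, scale θ): mean = kθ, variance = kθ², so CV = 1/√k.
CV = 0.51, hence k = 1/CV² = 3.84.
Then θ = mean/k = 3630/3.84 = 944.

k ≈ 3.84, θ ≈ 944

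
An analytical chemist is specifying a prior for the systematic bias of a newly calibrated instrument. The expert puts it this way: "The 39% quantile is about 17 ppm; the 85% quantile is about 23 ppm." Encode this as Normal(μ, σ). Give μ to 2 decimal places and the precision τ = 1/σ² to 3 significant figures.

For Normal(μ,σ), the p-quantile is μ + z_p·σ. Here z_{0.39} = -0.2793, z_{0.85} = 1.036.
So 17 = μ − 0.2793σ and 23 = μ + 1.036σ.
Subtracting: σ = (23 − 17)/(1.036 − (-0.2793)) = 4.56.
Then μ = 17 − (-0.2793)·4.56 = 18.27.
Precision τ = 1/σ² = 1/4.56² = 0.0481.

μ = 18.27, τ = 0.0481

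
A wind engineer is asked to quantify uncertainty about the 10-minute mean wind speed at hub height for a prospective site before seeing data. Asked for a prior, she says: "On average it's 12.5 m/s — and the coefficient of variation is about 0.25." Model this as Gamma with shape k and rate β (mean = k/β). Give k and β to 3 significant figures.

For Gamma(k, rate β): mean = k/β, variance = k/β², so CV = 1/√k.
CV = 0.25, hence k = 1/CV² = 16.
Then β = k/mean = 16/12.5 = 1.28.

k ≈ 16, β ≈ 1.28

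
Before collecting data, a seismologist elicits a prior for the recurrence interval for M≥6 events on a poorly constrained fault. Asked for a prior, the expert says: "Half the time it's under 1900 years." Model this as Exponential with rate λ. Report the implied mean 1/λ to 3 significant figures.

mean ≈ 2740 years

Exponential median = ln 2 / λ, so λ = ln 2 / 1900.0 = 0.000365.
Mean = 1/λ = 2740 years.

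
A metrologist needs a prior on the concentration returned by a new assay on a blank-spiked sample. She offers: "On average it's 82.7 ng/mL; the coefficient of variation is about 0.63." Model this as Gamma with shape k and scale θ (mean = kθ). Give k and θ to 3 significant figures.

For Gamma(k, scale θ): mean = kθ, variance = kθ², so CV = 1/√k.
CV = 0.63, hence k = 1/CV² = 2.52.
Then θ = mean/k = 82.7/2.52 = 32.8.

k ≈ 2.52, θ ≈ 32.8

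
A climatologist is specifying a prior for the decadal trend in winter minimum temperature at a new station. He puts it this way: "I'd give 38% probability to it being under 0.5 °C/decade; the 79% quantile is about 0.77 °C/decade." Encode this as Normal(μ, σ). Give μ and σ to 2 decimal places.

For Normal(μ,σ), the p-quantile is μ + z_p·σ. Here z_{0.38} = -0.3055, z_{0.79} = 0.8064.
So 0.5 = μ − 0.3055σ and 0.77 = μ + 0.8064σ.
Subtracting: σ = (0.77 − 0.5)/(0.8064 − (-0.3055)) = 0.24.
Then μ = 0.5 − (-0.3055)·0.24 = 0.57.

μ = 0.57, σ = 0.24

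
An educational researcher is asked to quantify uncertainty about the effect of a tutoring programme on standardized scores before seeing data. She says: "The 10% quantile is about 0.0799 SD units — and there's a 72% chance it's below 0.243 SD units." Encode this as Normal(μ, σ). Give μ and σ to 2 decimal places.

The p-quantile of Normal(μ,σ) is μ + z_p·σ, with z_{0.1} = -1.282 and z_{0.72} = 0.5828.
Eliminate σ: μ = (z₂·x₁ − z₁·x₂)/(z₂ − z₁) = (0.5828·0.0799 − (-1.282)·0.243)/1.864 = 0.19.
Then σ = (x₂ − x₁)/(z₂ − z₁) = (0.243 − 0.0799)/1.864 = 0.09.

μ = 0.19, σ = 0.09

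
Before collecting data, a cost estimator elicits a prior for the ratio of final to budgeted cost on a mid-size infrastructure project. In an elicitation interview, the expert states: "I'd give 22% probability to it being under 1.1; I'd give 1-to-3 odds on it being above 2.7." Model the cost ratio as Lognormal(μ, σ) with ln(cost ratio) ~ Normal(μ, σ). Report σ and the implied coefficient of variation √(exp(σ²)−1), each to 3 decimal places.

σ ≈ 0.621, CV ≈ 0.686

If T ~ Lognormal(μ,σ) then ln T ~ Normal(μ,σ), so the p-quantile of ln T is μ + z_p·σ.
ln(1.1) = 0.09531 and ln(2.7) = 0.9933; z_{0.22} = -0.7722, z_{0.75} = 0.6745.
σ = (0.9933 − 0.09531)/(0.6745 − (-0.7722)) = 0.621.
μ = 0.09531 − (-0.7722)·0.621 = 0.575.
CV = √(exp(σ²)−1) = √(exp(0.3853)−1) = 0.686.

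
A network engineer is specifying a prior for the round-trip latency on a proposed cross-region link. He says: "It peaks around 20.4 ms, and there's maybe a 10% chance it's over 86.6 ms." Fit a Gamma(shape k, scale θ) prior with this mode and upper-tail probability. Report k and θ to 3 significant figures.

Gamma(k,θ) with k>1 has mode (k−1)θ, so θ = 20.4/(k−1).
Need P(X < 86.6) = 0.9 with θ tied to k this way. Start at k = 2, θ = 20.4: P(X<86.6) ≈ 0.925.
Too high — lower k to spread out. Iterating converges to k ≈ 1.87.
Then θ = 20.4/(1.87−1) ≈ 23.4.

k ≈ 1.87, θ ≈ 23.4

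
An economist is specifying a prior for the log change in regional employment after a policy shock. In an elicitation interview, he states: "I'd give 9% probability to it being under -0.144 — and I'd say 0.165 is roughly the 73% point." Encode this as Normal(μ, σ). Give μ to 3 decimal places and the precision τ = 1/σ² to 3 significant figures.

μ = 0.068, τ = 40

The p-quantile of Normal(μ,σ) is μ + z_p·σ, with z_{0.09} = -1.341 and z_{0.73} = 0.6128.
Eliminate σ: μ = (z₂·x₁ − z₁·x₂)/(z₂ − z₁) = (0.6128·-0.144 − (-1.341)·0.165)/1.954 = 0.068.
Then σ = (x₂ − x₁)/(z₂ − z₁) = (0.165 − -0.144)/1.954 = 0.158.
Precision τ = 1/σ² = 1/0.1582² = 40.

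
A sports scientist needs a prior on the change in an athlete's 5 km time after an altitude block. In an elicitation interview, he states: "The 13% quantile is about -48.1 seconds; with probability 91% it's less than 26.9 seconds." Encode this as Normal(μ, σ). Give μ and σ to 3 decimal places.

The p-quantile of Normal(μ,σ) is μ + z_p·σ, with z_{0.13} = -1.126 and z_{0.91} = 1.341.
Eliminate σ: μ = (z₂·x₁ − z₁·x₂)/(z₂ − z₁) = (1.341·-48.1 − (-1.126)·26.9)/2.467 = -13.858.
Then σ = (x₂ − x₁)/(z₂ − z₁) = (26.9 − -48.1)/2.467 = 30.399.

μ = -13.858, σ = 30.399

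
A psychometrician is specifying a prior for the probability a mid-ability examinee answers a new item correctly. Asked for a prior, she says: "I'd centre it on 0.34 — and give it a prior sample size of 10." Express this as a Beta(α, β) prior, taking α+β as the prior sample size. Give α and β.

Under the effective-sample-size interpretation, Beta(α, β) has prior mean α/(α+β) and prior sample size α+β.
So α+β = 10 and α/(α+β) = 0.34, giving α = 0.34·10 = 3.4 and β = 10 − 3.4 = 6.6.

α = 3.4, β = 6.6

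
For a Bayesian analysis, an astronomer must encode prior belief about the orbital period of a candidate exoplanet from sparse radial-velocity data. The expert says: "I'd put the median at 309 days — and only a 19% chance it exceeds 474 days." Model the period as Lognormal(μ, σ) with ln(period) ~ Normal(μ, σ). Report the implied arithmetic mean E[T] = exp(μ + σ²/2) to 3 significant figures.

If T ~ Lognormal(μ,σ) then ln T ~ Normal(μ,σ), so the p-quantile of ln T is μ + z_p·σ.
ln(309) = 5.733 and ln(474) = 6.161; z_{0.5} = 0, z_{0.81} = 0.8779.
σ = (6.161 − 5.733)/(0.8779 − (0)) = 0.487.
μ = 5.733 − (0)·0.487 = 5.733.
E[T] = exp(μ + σ²/2) = exp(5.733 + 0.1188) = 348 days.

E[T] ≈ 348 days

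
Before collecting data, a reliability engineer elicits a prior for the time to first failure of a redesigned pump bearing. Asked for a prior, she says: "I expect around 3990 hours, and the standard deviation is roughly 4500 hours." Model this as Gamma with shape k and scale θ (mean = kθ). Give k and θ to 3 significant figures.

For Gamma(k, scale θ): mean = kθ, variance = kθ², so CV = 1/√k.
CV = SD/mean = 4500/3990 = 1.128, hence k = 1/CV² = 0.786.
Then θ = mean/k = 3990/0.786 = 5080.

k ≈ 0.786, θ ≈ 5080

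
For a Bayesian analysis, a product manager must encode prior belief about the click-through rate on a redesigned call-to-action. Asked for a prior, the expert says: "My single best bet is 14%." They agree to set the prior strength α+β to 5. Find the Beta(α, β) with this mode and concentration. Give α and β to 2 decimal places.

α = 1.42, β = 3.58

For α,β > 1 the Beta mode is (α−1)/(α+β−2). With α+β = 5, the mode is (α−1)/3.
Set (α−1)/3 = 0.14 → α = 1 + 0.14·3 = 1.42.
β = 5 − α = 3.58.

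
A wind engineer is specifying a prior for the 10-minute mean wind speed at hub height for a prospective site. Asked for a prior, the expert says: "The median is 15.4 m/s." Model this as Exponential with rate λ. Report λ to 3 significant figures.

Exponential median = ln 2 / λ, so λ = ln 2 / 15.4 = 0.045.

λ ≈ 0.045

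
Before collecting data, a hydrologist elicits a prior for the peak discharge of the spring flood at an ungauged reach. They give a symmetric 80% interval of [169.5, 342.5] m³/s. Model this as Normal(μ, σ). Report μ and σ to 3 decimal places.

μ = 256.000, σ = 67.496

A symmetric 80% interval runs μ ± z·σ with z = 1.282.
Half-width = 86.5, so σ = 86.5/1.282 = 67.496.
μ is the interval midpoint, 256.000.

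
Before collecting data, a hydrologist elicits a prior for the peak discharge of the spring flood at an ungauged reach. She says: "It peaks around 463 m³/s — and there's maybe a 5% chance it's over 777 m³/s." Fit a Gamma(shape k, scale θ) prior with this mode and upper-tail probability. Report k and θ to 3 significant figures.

Gamma(k,θ) with k>1 has mode (k−1)θ, so θ = 463/(k−1).
Need P(X < 777) = 0.95 with θ tied to k this way. Start at k = 2, θ = 463: P(X<777) ≈ 0.500.
Too low — raise k to concentrate. Iterating converges to k ≈ 11.4.
Then θ = 463/(11.4−1) ≈ 44.4.

k ≈ 11.4, θ ≈ 44.4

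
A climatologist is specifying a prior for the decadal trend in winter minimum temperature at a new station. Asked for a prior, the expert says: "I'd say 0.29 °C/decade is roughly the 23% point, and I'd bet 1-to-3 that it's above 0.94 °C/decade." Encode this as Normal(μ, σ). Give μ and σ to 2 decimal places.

μ = 0.63, σ = 0.46

The p-quantile of Normal(μ,σ) is μ + z_p·σ, with z_{0.23} = -0.7388 and z_{0.75} = 0.6745.
Eliminate σ: μ = (z₂·x₁ − z₁·x₂)/(z₂ − z₁) = (0.6745·0.29 − (-0.7388)·0.94)/1.413 = 0.63.
Then σ = (x₂ − x₁)/(z₂ − z₁) = (0.94 − 0.29)/1.413 = 0.46.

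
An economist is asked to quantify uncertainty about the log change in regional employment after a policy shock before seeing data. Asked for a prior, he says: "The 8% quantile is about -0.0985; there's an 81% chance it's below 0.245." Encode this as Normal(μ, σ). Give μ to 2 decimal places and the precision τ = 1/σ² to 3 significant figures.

μ = 0.11, τ = 44.2

For Normal(μ,σ), the p-quantile is μ + z_p·σ. Here z_{0.08} = -1.405, z_{0.81} = 0.8779.
So -0.0985 = μ − 1.405σ and 0.245 = μ + 0.8779σ.
Subtracting: σ = (0.245 − -0.0985)/(0.8779 − (-1.405)) = 0.15.
Then μ = -0.0985 − (-1.405)·0.15 = 0.11.
Precision τ = 1/σ² = 1/0.1505² = 44.2.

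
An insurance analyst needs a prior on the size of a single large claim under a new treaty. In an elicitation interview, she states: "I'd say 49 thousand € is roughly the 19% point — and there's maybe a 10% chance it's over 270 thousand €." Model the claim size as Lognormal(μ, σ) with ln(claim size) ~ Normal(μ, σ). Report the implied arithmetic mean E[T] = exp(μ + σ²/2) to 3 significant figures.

E[T] ≈ 134 thousand €

If T ~ Lognormal(μ,σ) then ln T ~ Normal(μ,σ), so the p-quantile of ln T is μ + z_p·σ.
ln(49) = 3.892 and ln(270) = 5.598; z_{0.19} = -0.8779, z_{0.9} = 1.282.
σ = (5.598 − 3.892)/(1.282 − (-0.8779)) = 0.790.
μ = 3.892 − (-0.8779)·0.790 = 4.586.
E[T] = exp(μ + σ²/2) = exp(4.586 + 0.3123) = 134 thousand €.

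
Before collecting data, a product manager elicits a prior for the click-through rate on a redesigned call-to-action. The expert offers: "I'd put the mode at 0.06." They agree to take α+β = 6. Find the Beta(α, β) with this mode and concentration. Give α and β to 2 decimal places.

For α,β > 1 the Beta mode is (α−1)/(α+β−2). With α+β = 6, the mode is (α−1)/4.
Set (α−1)/4 = 0.06 → α = 1 + 0.06·4 = 1.24.
β = 6 − α = 4.76.

α = 1.24, β = 4.76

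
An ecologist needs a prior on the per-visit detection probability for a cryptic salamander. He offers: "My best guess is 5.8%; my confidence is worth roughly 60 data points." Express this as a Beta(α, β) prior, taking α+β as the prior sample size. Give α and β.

α = 3.48, β = 56.52

Under the effective-sample-size interpretation, Beta(α, β) has prior mean α/(α+β) and prior sample size α+β.
So α+β = 60 and α/(α+β) = 0.058, giving α = 0.058·60 = 3.48 and β = 60 − 3.48 = 56.52.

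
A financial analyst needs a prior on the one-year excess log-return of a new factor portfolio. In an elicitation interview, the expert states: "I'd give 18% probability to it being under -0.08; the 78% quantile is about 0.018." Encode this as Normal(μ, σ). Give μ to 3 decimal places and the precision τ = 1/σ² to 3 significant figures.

μ = -0.027, τ = 297

For Normal(μ,σ), the p-quantile is μ + z_p·σ. Here z_{0.18} = -0.9154, z_{0.78} = 0.7722.
So -0.08 = μ − 0.9154σ and 0.018 = μ + 0.7722σ.
Subtracting: σ = (0.018 − -0.08)/(0.7722 − (-0.9154)) = 0.058.
Then μ = -0.08 − (-0.9154)·0.058 = -0.027.
Precision τ = 1/σ² = 1/0.05807² = 297.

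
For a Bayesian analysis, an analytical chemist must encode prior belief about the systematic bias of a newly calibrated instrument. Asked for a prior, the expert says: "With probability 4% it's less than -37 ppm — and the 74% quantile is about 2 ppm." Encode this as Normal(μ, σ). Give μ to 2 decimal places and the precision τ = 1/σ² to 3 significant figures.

The p-quantile of Normal(μ,σ) is μ + z_p·σ, with z_{0.04} = -1.751 and z_{0.74} = 0.6433.
Eliminate σ: μ = (z₂·x₁ − z₁·x₂)/(z₂ − z₁) = (0.6433·-37 − (-1.751)·2)/2.394 = -8.48.
Then σ = (x₂ − x₁)/(z₂ − z₁) = (2 − -37)/2.394 = 16.29.
Precision τ = 1/σ² = 1/16.29² = 0.00377.

μ = -8.48, τ = 0.00377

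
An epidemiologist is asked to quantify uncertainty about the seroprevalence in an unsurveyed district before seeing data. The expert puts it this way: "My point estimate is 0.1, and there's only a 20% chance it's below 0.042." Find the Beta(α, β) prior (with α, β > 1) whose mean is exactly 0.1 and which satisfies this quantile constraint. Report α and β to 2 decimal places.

α ≈ 1.88, β ≈ 16.92

With mean 0.1 fixed, write α = 0.1s, β = 0.9s where s = α+β.
Need P(θ < 0.042) = 0.2 under Beta(0.1s, 0.9s). Normal approximation: (q−m)/√(m(1−m)/s) ≈ z_{0.2} = -0.842, so s ≈ 0.1·0.9·(-0.842)²/(0.042−0.1)² = 19.0.
At s = 19.0: P(θ<0.042) ≈ 0.199. Adjusting to match 0.2 gives s ≈ 18.80.
So α = 0.1·18.80 ≈ 1.88, β = 0.9·18.80 ≈ 16.92.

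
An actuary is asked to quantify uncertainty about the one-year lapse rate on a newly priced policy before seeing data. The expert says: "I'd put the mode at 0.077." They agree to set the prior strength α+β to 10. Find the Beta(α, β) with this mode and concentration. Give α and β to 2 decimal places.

For α,β > 1 the Beta mode is (α−1)/(α+β−2). With α+β = 10, the mode is (α−1)/8.
Set (α−1)/8 = 0.077 → α = 1 + 0.077·8 = 1.62.
β = 10 − α = 8.38.

α = 1.62, β = 8.38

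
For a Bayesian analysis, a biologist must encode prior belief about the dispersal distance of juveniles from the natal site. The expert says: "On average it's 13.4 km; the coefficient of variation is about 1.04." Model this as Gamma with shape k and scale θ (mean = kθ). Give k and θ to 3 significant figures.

For Gamma(k, scale θ): mean = kθ, variance = kθ², so CV = 1/√k.
CV = 1.04, hence k = 1/CV² = 0.925.
Then θ = mean/k = 13.4/0.925 = 14.5.

k ≈ 0.925, θ ≈ 14.5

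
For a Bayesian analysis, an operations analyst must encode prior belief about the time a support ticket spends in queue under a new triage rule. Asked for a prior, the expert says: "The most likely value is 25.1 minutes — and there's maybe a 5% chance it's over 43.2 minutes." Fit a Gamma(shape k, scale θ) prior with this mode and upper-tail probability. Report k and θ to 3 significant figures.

k ≈ 10.5, θ ≈ 2.65

Gamma(k,θ) with k>1 has mode (k−1)θ, so θ = 25.1/(k−1).
Need P(X < 43.2) = 0.95 with θ tied to k this way. Start at k = 2, θ = 25.1: P(X<43.2) ≈ 0.513.
Too low — raise k to concentrate. Iterating converges to k ≈ 10.5.
Then θ = 25.1/(10.5−1) ≈ 2.65.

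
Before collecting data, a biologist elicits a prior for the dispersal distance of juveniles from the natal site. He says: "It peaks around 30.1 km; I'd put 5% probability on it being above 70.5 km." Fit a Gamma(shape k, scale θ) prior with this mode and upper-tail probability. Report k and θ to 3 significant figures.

Gamma(k,θ) with k>1 has mode (k−1)θ, so θ = 30.1/(k−1).
Need P(X < 70.5) = 0.95 with θ tied to k this way. Start at k = 2, θ = 30.1: P(X<70.5) ≈ 0.679.
Too low — raise k to concentrate. Iterating converges to k ≈ 4.78.
Then θ = 30.1/(4.78−1) ≈ 7.97.

k ≈ 4.78, θ ≈ 7.97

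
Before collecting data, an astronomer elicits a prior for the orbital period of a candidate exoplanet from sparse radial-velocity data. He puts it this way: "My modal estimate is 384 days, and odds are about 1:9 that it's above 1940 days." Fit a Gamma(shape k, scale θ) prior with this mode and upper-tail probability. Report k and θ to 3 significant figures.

k ≈ 1.67, θ ≈ 572

Gamma(k,θ) with k>1 has mode (k−1)θ, so θ = 384/(k−1).
Need P(X < 1940) = 0.9 with θ tied to k this way. Start at k = 2, θ = 384: P(X<1940) ≈ 0.961.
Too high — lower k to spread out. Iterating converges to k ≈ 1.67.
Then θ = 384/(1.67−1) ≈ 572.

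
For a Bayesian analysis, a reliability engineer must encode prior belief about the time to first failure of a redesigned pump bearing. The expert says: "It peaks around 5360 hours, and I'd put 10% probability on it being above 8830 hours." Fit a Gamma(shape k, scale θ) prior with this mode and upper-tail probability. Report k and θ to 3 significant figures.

Gamma(k,θ) with k>1 has mode (k−1)θ, so θ = 5360/(k−1).
Need P(X < 8830) = 0.9 with θ tied to k this way. Start at k = 2, θ = 5360: P(X<8830) ≈ 0.490.
Too low — raise k to concentrate. Iterating converges to k ≈ 8.57.
Then θ = 5360/(8.57−1) ≈ 708.

k ≈ 8.57, θ ≈ 708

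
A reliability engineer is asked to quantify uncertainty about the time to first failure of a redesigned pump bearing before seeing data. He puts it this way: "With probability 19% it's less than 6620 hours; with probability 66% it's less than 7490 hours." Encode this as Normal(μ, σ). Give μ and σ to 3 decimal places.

The p-quantile of Normal(μ,σ) is μ + z_p·σ, with z_{0.19} = -0.8779 and z_{0.66} = 0.4125.
Eliminate σ: μ = (z₂·x₁ − z₁·x₂)/(z₂ − z₁) = (0.4125·6620 − (-0.8779)·7490)/1.29 = 7211.905.
Then σ = (x₂ − x₁)/(z₂ − z₁) = (7490 − 6620)/1.29 = 674.231.

μ = 7211.905, σ = 674.231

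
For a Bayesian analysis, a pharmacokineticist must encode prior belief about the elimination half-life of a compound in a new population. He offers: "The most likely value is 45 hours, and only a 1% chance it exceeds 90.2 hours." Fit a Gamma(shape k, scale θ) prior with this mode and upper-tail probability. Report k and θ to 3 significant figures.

Gamma(k,θ) with k>1 has mode (k−1)θ, so θ = 45/(k−1).
Need P(X < 90.2) = 0.99 with θ tied to k this way. Start at k = 2, θ = 45: P(X<90.2) ≈ 0.595.
Too low — raise k to concentrate. Iterating converges to k ≈ 11.2.
Then θ = 45/(11.2−1) ≈ 4.43.

k ≈ 11.2, θ ≈ 4.43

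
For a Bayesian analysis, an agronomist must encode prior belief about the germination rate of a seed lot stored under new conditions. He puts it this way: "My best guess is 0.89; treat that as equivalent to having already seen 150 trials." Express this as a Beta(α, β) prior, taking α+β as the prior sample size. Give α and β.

Under the effective-sample-size interpretation, Beta(α, β) has prior mean α/(α+β) and prior sample size α+β.
So α+β = 150 and α/(α+β) = 0.89, giving α = 0.89·150 = 133.5 and β = 150 − 133.5 = 16.5.

α = 133.5, β = 16.5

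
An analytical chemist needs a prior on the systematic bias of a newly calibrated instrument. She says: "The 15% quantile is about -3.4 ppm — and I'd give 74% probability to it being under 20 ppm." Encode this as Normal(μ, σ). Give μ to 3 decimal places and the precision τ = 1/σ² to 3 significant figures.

μ = 11.038, τ = 0.00515

For Normal(μ,σ), the p-quantile is μ + z_p·σ. Here z_{0.15} = -1.036, z_{0.74} = 0.6433.
So -3.4 = μ − 1.036σ and 20 = μ + 0.6433σ.
Subtracting: σ = (20 − -3.4)/(0.6433 − (-1.036)) = 13.930.
Then μ = -3.4 − (-1.036)·13.930 = 11.038.
Precision τ = 1/σ² = 1/13.93² = 0.00515.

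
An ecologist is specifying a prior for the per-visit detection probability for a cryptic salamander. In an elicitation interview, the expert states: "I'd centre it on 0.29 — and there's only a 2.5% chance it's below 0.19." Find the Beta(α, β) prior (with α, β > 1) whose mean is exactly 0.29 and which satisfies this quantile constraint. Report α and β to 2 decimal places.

α ≈ 20.05, β ≈ 49.08

With mean 0.29 fixed, write α = 0.29s, β = 0.71s where s = α+β.
Need P(θ < 0.19) = 0.025 under Beta(0.29s, 0.71s). Normal approximation: (q−m)/√(m(1−m)/s) ≈ z_{0.025} = -1.96, so s ≈ 0.29·0.71·(-1.96)²/(0.19−0.29)² = 79.1.
At s = 79.1: P(θ<0.19) ≈ 0.018. Adjusting to match 0.025 gives s ≈ 69.13.
So α = 0.29·69.13 ≈ 20.05, β = 0.71·69.13 ≈ 49.08.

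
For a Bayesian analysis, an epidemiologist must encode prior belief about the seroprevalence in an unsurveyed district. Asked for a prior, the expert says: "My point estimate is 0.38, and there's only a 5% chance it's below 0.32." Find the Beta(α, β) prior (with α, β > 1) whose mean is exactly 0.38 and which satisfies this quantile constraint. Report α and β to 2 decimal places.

α ≈ 65.18, β ≈ 106.35

With mean 0.38 fixed, write α = 0.38s, β = 0.62s where s = α+β.
Need P(θ < 0.32) = 0.05 under Beta(0.38s, 0.62s). Normal approximation: (q−m)/√(m(1−m)/s) ≈ z_{0.05} = -1.64, so s ≈ 0.38·0.62·(-1.64)²/(0.32−0.38)² = 177.1.
At s = 177.1: P(θ<0.32) ≈ 0.047. Adjusting to match 0.05 gives s ≈ 171.53.
So α = 0.38·171.53 ≈ 65.18, β = 0.62·171.53 ≈ 106.35.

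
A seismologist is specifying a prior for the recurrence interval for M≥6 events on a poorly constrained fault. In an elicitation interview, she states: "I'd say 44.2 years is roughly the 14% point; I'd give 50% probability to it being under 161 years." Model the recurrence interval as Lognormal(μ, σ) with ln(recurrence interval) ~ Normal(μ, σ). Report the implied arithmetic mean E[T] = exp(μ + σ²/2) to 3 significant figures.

If T ~ Lognormal(μ,σ) then ln T ~ Normal(μ,σ), so the p-quantile of ln T is μ + z_p·σ.
ln(44.2) = 3.789 and ln(161) = 5.081; z_{0.14} = -1.08, z_{0.5} = 0.
σ = (5.081 − 3.789)/(0 − (-1.08)) = 1.197.
μ = 3.789 − (-1.08)·1.197 = 5.081.
E[T] = exp(μ + σ²/2) = exp(5.081 + 0.7159) = 329 years.

E[T] ≈ 329 years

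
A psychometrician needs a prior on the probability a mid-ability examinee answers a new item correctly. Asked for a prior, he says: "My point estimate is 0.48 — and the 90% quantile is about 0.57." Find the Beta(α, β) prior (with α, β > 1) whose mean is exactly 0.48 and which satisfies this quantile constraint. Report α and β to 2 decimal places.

With mean 0.48 fixed, write α = 0.48s, β = 0.52s where s = α+β.
Need P(θ < 0.57) = 0.9 under Beta(0.48s, 0.52s). Normal approximation: (q−m)/√(m(1−m)/s) ≈ z_{0.9} = 1.28, so s ≈ 0.48·0.52·(1.28)²/(0.57−0.48)² = 50.6.
At s = 50.6: P(θ<0.57) ≈ 0.900. Adjusting to match 0.9 gives s ≈ 50.47.
So α = 0.48·50.47 ≈ 24.23, β = 0.52·50.47 ≈ 26.25.

α ≈ 24.23, β ≈ 26.25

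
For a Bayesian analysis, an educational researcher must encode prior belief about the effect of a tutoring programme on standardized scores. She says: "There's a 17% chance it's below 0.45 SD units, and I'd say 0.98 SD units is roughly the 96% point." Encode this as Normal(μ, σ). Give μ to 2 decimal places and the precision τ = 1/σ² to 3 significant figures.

The p-quantile of Normal(μ,σ) is μ + z_p·σ, with z_{0.17} = -0.9542 and z_{0.96} = 1.751.
Eliminate σ: μ = (z₂·x₁ − z₁·x₂)/(z₂ − z₁) = (1.751·0.45 − (-0.9542)·0.98)/2.705 = 0.64.
Then σ = (x₂ − x₁)/(z₂ − z₁) = (0.98 − 0.45)/2.705 = 0.20.
Precision τ = 1/σ² = 1/0.1959² = 26.

μ = 0.64, τ = 26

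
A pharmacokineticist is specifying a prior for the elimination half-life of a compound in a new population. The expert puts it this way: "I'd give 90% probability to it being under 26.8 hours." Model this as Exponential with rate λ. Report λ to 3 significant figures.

P(T < 26.8) = 1 − e^(−λ·26.8) = 0.9, so λ = −ln(1−0.9)/26.8 = −ln(0.1)/26.8 = 0.0859.

λ ≈ 0.0859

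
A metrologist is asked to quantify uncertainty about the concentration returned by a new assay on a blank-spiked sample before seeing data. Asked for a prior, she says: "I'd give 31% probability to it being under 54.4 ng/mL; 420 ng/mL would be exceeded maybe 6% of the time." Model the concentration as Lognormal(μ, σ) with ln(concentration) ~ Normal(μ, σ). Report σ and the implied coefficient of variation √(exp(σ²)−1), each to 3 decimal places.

If T ~ Lognormal(μ,σ) then ln T ~ Normal(μ,σ), so the p-quantile of ln T is μ + z_p·σ.
ln(54.4) = 3.996 and ln(420) = 6.04; z_{0.31} = -0.4959, z_{0.94} = 1.555.
σ = (6.04 − 3.996)/(1.555 − (-0.4959)) = 0.997.
μ = 3.996 − (-0.4959)·0.997 = 4.491.
CV = √(exp(σ²)−1) = √(exp(0.9934)−1) = 1.304.

σ ≈ 0.997, CV ≈ 1.304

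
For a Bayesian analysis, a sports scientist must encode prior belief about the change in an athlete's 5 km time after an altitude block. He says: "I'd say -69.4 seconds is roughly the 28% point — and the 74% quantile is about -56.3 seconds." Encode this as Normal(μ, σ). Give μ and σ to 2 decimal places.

The p-quantile of Normal(μ,σ) is μ + z_p·σ, with z_{0.28} = -0.5828 and z_{0.74} = 0.6433.
Eliminate σ: μ = (z₂·x₁ − z₁·x₂)/(z₂ − z₁) = (0.6433·-69.4 − (-0.5828)·-56.3)/1.226 = -63.17.
Then σ = (x₂ − x₁)/(z₂ − z₁) = (-56.3 − -69.4)/1.226 = 10.68.

μ = -63.17, σ = 10.68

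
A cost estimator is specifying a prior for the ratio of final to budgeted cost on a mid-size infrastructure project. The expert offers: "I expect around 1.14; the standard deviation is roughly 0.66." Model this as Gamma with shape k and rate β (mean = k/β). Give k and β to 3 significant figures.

k ≈ 2.98, β ≈ 2.62

For Gamma(k, rate β): mean = k/β, variance = k/β², so CV = 1/√k.
CV = SD/mean = 0.66/1.14 = 0.5789, hence k = 1/CV² = 2.98.
Then β = k/mean = 2.98/1.14 = 2.62.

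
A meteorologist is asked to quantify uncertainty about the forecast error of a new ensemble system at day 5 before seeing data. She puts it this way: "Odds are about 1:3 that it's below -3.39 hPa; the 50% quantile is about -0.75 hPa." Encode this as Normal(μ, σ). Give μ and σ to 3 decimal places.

For Normal(μ,σ), the p-quantile is μ + z_p·σ. Here z_{0.25} = -0.6745, z_{0.5} = 0.
So -3.39 = μ − 0.6745σ and -0.75 = μ + 0σ.
Subtracting: σ = (-0.75 − -3.39)/(0 − (-0.6745)) = 3.914.
Then μ = -3.39 − (-0.6745)·3.914 = -0.750.

μ = -0.750, σ = 3.914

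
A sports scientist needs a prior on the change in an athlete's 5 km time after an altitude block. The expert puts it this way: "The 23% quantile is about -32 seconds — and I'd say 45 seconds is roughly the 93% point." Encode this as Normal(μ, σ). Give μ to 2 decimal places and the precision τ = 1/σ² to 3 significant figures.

The p-quantile of Normal(μ,σ) is μ + z_p·σ, with z_{0.23} = -0.7388 and z_{0.93} = 1.476.
Eliminate σ: μ = (z₂·x₁ − z₁·x₂)/(z₂ − z₁) = (1.476·-32 − (-0.7388)·45)/2.215 = -6.31.
Then σ = (x₂ − x₁)/(z₂ − z₁) = (45 − -32)/2.215 = 34.77.
Precision τ = 1/σ² = 1/34.77² = 0.000827.

μ = -6.31, τ = 0.000827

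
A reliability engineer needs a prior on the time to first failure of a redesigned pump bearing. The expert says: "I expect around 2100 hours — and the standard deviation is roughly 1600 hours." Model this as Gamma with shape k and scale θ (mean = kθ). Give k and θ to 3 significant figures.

k ≈ 1.72, θ ≈ 1220

For Gamma(k, scale θ): mean = kθ, variance = kθ², so CV = 1/√k.
CV = SD/mean = 1600/2100 = 0.7619, hence k = 1/CV² = 1.72.
Then θ = mean/k = 2100/1.72 = 1220.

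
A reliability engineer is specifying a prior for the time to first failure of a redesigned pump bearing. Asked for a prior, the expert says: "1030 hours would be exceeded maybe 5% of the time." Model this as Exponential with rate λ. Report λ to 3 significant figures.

P(T > 1030.0) = e^(−λ·1030.0) = 0.05, so λ = −ln(0.05)/1030.0 = 0.00291.

λ ≈ 0.00291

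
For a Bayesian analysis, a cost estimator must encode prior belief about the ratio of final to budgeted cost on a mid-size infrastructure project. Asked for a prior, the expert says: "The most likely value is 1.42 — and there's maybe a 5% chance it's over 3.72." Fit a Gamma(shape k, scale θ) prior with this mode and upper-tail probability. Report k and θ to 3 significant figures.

Gamma(k,θ) with k>1 has mode (k−1)θ, so θ = 1.42/(k−1).
Need P(X < 3.72) = 0.95 with θ tied to k this way. Start at k = 2, θ = 1.42: P(X<3.72) ≈ 0.736.
Too low — raise k to concentrate. Iterating converges to k ≈ 3.91.
Then θ = 1.42/(3.91−1) ≈ 0.488.

k ≈ 3.91, θ ≈ 0.488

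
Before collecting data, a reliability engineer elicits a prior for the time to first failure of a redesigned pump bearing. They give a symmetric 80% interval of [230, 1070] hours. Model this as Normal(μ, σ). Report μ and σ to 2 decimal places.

μ = 650.00, σ = 327.73

A symmetric 80% interval runs μ ± z·σ with z = 1.282.
Half-width = 420, so σ = 420/1.282 = 327.73.
μ is the interval midpoint, 650.00.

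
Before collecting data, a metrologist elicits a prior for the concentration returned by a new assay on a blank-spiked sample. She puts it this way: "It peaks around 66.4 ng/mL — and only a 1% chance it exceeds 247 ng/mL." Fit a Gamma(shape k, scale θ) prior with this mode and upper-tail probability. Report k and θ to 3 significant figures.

k ≈ 3.47, θ ≈ 26.9

Gamma(k,θ) with k>1 has mode (k−1)θ, so θ = 66.4/(k−1).
Need P(X < 247) = 0.99 with θ tied to k this way. Start at k = 2, θ = 66.4: P(X<247) ≈ 0.886.
Too low — raise k to concentrate. Iterating converges to k ≈ 3.47.
Then θ = 66.4/(3.47−1) ≈ 26.9.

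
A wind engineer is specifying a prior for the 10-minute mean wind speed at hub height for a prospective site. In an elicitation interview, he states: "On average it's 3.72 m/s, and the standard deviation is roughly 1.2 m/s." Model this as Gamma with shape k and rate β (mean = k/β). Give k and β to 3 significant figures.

For Gamma(k, rate β): mean = k/β, variance = k/β², so CV = 1/√k.
CV = SD/mean = 1.2/3.72 = 0.3226, hence k = 1/CV² = 9.61.
Then β = k/mean = 9.61/3.72 = 2.58.

k ≈ 9.61, β ≈ 2.58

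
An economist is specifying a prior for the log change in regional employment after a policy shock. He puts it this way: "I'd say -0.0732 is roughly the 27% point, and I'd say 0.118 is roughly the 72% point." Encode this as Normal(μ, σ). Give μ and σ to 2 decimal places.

The p-quantile of Normal(μ,σ) is μ + z_p·σ, with z_{0.27} = -0.6128 and z_{0.72} = 0.5828.
Eliminate σ: μ = (z₂·x₁ − z₁·x₂)/(z₂ − z₁) = (0.5828·-0.0732 − (-0.6128)·0.118)/1.196 = 0.02.
Then σ = (x₂ − x₁)/(z₂ − z₁) = (0.118 − -0.0732)/1.196 = 0.16.

μ = 0.02, σ = 0.16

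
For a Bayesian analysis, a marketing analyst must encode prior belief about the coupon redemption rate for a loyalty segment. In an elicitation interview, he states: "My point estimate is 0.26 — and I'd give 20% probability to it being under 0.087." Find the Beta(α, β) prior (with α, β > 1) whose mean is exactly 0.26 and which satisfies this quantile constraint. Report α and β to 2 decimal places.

With mean 0.26 fixed, write α = 0.26s, β = 0.74s where s = α+β.
Need P(θ < 0.087) = 0.2 under Beta(0.26s, 0.74s). Normal approximation: (q−m)/√(m(1−m)/s) ≈ z_{0.2} = -0.842, so s ≈ 0.26·0.74·(-0.842)²/(0.087−0.26)² = 4.6.
At s = 4.6: P(θ<0.087) ≈ 0.197. Adjusting to match 0.2 gives s ≈ 4.48.
So α = 0.26·4.48 ≈ 1.17, β = 0.74·4.48 ≈ 3.32.

α ≈ 1.17, β ≈ 3.32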